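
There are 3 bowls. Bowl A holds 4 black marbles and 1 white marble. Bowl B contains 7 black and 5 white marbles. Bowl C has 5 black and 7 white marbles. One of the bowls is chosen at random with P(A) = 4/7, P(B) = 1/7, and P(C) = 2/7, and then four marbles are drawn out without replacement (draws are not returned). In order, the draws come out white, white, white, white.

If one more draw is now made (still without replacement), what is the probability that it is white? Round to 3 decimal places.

Under each hypothesis, the probability of the observed sequence is: P(data | bowl A) = (1/5)(0/4) = 0; P(data | bowl B) = (5/12)(4/11)(3/10)(2/9) = 1/99; P(data | bowl C) = (7/12)(6/11)(5/10)(4/9) = 7/99.
Multiplying each by its prior: 4/7 · 0 = 0, 1/7 · 1/99 = 1/693, 2/7 · 7/99 = 2/99; these sum to 5/231.
The posterior is then P(bowl A | data) = 0, P(bowl B | data) = 1/15, P(bowl C | data) = 14/15.
The predictive probability is P(white next | data) = (1/8)(1/15) + (3/8)(14/15) = 43/120.

0.358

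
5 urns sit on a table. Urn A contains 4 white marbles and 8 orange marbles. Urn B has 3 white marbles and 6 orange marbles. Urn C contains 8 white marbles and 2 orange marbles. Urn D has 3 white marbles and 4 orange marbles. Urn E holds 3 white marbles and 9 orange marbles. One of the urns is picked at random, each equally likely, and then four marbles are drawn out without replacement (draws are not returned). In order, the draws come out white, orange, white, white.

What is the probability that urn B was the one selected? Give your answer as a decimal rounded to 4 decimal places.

For each hypothesis, P(data | H) works out to: P(data | urn A) = (4/12)(8/11)(3/10)(2/9) = 0.016162; P(data | urn B) = (3/9)(6/8)(2/7)(1/6) = 0.011905; P(data | urn C) = (8/10)(2/9)(7/8)(6/7) = 0.13333; P(data | urn D) = (3/7)(4/6)(2/5)(1/4) = 0.028571; P(data | urn E) = (3/12)(9/11)(2/10)(1/9) = 0.0045455.
Weighting by the prior gives 1/5 · 0.016162 = 0.0032323, 1/5 · 0.011905 = 0.002381, 1/5 · 0.13333 = 0.026667, 1/5 · 0.028571 = 0.0057143, 1/5 · 0.0045455 = 0.00090909; summing to 0.038903.
Therefore the posterior P(urn B | data) = (0.002381) / (0.038903) = 0.061202.

0.0612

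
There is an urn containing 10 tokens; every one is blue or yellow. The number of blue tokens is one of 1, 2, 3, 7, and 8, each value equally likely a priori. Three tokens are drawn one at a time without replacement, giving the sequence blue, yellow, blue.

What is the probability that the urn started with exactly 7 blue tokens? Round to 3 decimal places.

0.426

For each hypothesis, P(data | H) works out to: P(data | r = 1) = (1/10)(9/9)(0/8) = 0; P(data | r = 2) = (2/10)(8/9)(1/8) = 1/45; P(data | r = 3) = (3/10)(7/9)(2/8) = 7/120; P(data | r = 7) = (7/10)(3/9)(6/8) = 7/40; P(data | r = 8) = (8/10)(2/9)(7/8) = 7/45.
Weighting by the prior gives 1/5 · 0 = 0, 1/5 · 1/45 = 1/225, 1/5 · 7/120 = 7/600, 1/5 · 7/40 = 7/200, 1/5 · 7/45 = 7/225; summing to 37/450.
Therefore the posterior P(r = 7 | data) = (7/200) / (37/450) = 63/148.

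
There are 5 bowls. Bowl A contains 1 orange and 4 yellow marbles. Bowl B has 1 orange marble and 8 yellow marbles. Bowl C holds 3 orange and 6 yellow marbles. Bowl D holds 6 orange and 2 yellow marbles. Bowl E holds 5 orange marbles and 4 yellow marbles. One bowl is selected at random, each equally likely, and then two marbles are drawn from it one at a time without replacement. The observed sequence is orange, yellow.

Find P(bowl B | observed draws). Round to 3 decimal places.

Compute the likelihood of the observed sequence for each case: P(data | bowl A) = (1/5)(4/4) = 0.2; P(data | bowl B) = (1/9)(8/8) = 0.11111; P(data | bowl C) = (3/9)(6/8) = 0.25; P(data | bowl D) = (6/8)(2/7) = 0.21429; P(data | bowl E) = (5/9)(4/8) = 0.27778.
Multiplying each by its prior: 1/5 · 0.2 = 0.04, 1/5 · 0.11111 = 0.022222, 1/5 · 0.25 = 0.05, 1/5 · 0.21429 = 0.042857, 1/5 · 0.27778 = 0.055556; with total 0.21063.
Therefore the posterior P(bowl B | data) = (0.022222) / (0.21063) = 0.1055.

0.106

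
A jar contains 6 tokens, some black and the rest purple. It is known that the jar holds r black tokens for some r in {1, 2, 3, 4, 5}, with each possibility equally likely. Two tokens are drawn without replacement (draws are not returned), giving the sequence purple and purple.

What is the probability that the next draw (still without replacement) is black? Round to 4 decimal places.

For each hypothesis, P(data | H) works out to: P(data | r = 1) = (5/6)(4/5) = 2/3; P(data | r = 2) = (4/6)(3/5) = 2/5; P(data | r = 3) = (3/6)(2/5) = 1/5; P(data | r = 4) = (2/6)(1/5) = 1/15; P(data | r = 5) = (1/6)(0/5) = 0.
Weighting by the prior gives 1/5 · 2/3 = 2/15, 1/5 · 2/5 = 2/25, 1/5 · 1/5 = 1/25, 1/5 · 1/15 = 1/75, 1/5 · 0 = 0; with total 4/15.
Dividing through by the total gives posterior P(r = 1 | data) = 1/2, P(r = 2 | data) = 3/10, P(r = 3 | data) = 3/20, P(r = 4 | data) = 1/20, P(r = 5 | data) = 0.
The predictive probability is P(black next | data) = (1/4)(1/2) + (1/2)(3/10) + (3/4)(3/20) + (1)(1/20) = 7/16.

0.4375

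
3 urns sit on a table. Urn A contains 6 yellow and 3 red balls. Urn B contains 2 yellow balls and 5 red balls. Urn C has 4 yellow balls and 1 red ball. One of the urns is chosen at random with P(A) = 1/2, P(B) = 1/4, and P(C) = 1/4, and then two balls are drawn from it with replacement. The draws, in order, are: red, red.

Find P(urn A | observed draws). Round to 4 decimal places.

For each hypothesis, P(data | H) works out to: P(data | urn A) = (3/9)(3/9) = 0.11111; P(data | urn B) = (5/7)(5/7) = 0.5102; P(data | urn C) = (1/5)(1/5) = 0.04.
The prior-weighted likelihoods are 1/2 · 0.11111 = 0.055556, 1/4 · 0.5102 = 0.12755, 1/4 · 0.04 = 0.01; these sum to 0.19311.
Therefore the posterior P(urn A | data) = (0.055556) / (0.19311) = 0.28769.

0.2877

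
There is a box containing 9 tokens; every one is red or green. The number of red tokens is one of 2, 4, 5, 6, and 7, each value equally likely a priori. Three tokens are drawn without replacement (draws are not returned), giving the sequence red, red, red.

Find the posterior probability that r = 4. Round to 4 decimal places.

The likelihood of the observed sequence under each hypothesis: P(data | r = 2) = (2/9)(1/8)(0/7) = 0; P(data | r = 4) = (4/9)(3/8)(2/7) = 1/21; P(data | r = 5) = (5/9)(4/8)(3/7) = 5/42; P(data | r = 6) = (6/9)(5/8)(4/7) = 5/21; P(data | r = 7) = (7/9)(6/8)(5/7) = 5/12.
Multiplying each by its prior: 1/5 · 0 = 0, 1/5 · 1/21 = 1/105, 1/5 · 5/42 = 1/42, 1/5 · 5/21 = 1/21, 1/5 · 5/12 = 1/12; these sum to 23/140.
Therefore the posterior P(r = 4 | data) = (1/105) / (23/140) = 4/69.

0.0580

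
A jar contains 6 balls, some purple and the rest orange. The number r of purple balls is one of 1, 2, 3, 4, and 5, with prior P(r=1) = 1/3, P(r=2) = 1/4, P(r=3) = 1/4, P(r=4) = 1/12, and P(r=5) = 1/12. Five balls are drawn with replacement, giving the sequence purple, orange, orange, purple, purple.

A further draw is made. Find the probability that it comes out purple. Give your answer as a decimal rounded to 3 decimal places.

0.492

Compute the likelihood of the observed sequence for each case: P(data | r = 1) = (1/6)(5/6)(5/6)(1/6)(1/6) = 0.003215; P(data | r = 2) = (2/6)(4/6)(4/6)(2/6)(2/6) = 0.016461; P(data | r = 3) = (3/6)(3/6)(3/6)(3/6)(3/6) = 0.03125; P(data | r = 4) = (4/6)(2/6)(2/6)(4/6)(4/6) = 0.032922; P(data | r = 5) = (5/6)(1/6)(1/6)(5/6)(5/6) = 0.016075.
Weighting by the prior gives 1/3 · 0.003215 = 0.0010717, 1/4 · 0.016461 = 0.0041152, 1/4 · 0.03125 = 0.0078125, 1/12 · 0.032922 = 0.0027435, 1/12 · 0.016075 = 0.0013396; summing to 0.017082.
The posterior is then P(r = 1 | data) = 0.062735, P(r = 2 | data) = 0.2409, P(r = 3 | data) = 0.45734, P(r = 4 | data) = 0.1606, P(r = 5 | data) = 0.078419.
So P(purple next | data) = Σ P(purple next | H) P(H | data) = (1/6)(0.062735) + (1/3)(0.2409) + (1/2)(0.45734) + (2/3)(0.1606) + (5/6)(0.078419) = 0.49184.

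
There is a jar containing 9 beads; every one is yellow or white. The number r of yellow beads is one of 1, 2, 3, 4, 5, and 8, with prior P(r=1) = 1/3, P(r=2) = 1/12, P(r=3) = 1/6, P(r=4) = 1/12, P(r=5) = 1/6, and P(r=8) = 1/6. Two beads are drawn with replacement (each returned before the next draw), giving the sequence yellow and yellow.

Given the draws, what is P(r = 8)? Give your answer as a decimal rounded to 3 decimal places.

Compute the likelihood of the observed sequence for each case: P(data | r = 1) = (1/9)(1/9) = 1/81; P(data | r = 2) = (2/9)(2/9) = 4/81; P(data | r = 3) = (3/9)(3/9) = 1/9; P(data | r = 4) = (4/9)(4/9) = 16/81; P(data | r = 5) = (5/9)(5/9) = 25/81; P(data | r = 8) = (8/9)(8/9) = 64/81.
The prior-weighted likelihoods are 1/3 · 1/81 = 1/243, 1/12 · 4/81 = 1/243, 1/6 · 1/9 = 1/54, 1/12 · 16/81 = 4/243, 1/6 · 25/81 = 25/486, 1/6 · 64/81 = 32/243; summing to 55/243.
So P(r = 8 | data) = (32/243) / (55/243) = 32/55.

0.582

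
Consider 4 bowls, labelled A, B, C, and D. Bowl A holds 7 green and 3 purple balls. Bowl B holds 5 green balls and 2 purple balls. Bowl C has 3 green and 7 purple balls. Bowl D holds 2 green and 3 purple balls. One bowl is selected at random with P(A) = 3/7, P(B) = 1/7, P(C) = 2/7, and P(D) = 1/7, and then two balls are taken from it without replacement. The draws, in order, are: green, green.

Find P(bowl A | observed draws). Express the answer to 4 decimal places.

For each hypothesis, P(data | H) works out to: P(data | bowl A) = (7/10)(6/9) = 0.46667; P(data | bowl B) = (5/7)(4/6) = 0.47619; P(data | bowl C) = (3/10)(2/9) = 0.066667; P(data | bowl D) = (2/5)(1/4) = 0.1.
Weighting by the prior gives 3/7 · 0.46667 = 0.2, 1/7 · 0.47619 = 0.068027, 2/7 · 0.066667 = 0.019048, 1/7 · 0.1 = 0.014286; with total 0.30136.
Hence P(bowl A | data) = (0.2) / (0.30136) = 0.66366.

0.6637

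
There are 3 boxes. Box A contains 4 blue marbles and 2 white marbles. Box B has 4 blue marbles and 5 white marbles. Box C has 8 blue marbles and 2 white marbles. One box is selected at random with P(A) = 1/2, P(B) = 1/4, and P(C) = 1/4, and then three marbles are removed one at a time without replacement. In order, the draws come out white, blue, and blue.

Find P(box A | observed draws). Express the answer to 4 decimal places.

The likelihood of the observed sequence under each hypothesis: P(data | box A) = (2/6)(4/5)(3/4) = 1/5; P(data | box B) = (5/9)(4/8)(3/7) = 5/42; P(data | box C) = (2/10)(8/9)(7/8) = 7/45.
The prior-weighted likelihoods are 1/2 · 1/5 = 1/10, 1/4 · 5/42 = 5/168, 1/4 · 7/45 = 7/180; these sum to 85/504.
By Bayes' rule, P(box A | data) = (1/10) / (85/504) = 252/425.

0.5929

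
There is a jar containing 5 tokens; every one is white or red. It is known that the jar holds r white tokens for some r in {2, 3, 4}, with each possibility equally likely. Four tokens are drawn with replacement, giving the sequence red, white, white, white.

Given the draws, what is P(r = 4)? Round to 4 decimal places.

0.4507

Compute the likelihood of the observed sequence for each case: P(data | r = 2) = (3/5)(2/5)(2/5)(2/5) = 0.0384; P(data | r = 3) = (2/5)(3/5)(3/5)(3/5) = 0.0864; P(data | r = 4) = (1/5)(4/5)(4/5)(4/5) = 0.1024.
Multiplying each by its prior: 1/3 · 0.0384 = 0.0128, 1/3 · 0.0864 = 0.0288, 1/3 · 0.1024 = 0.034133; these sum to 0.075733.
By Bayes' rule, P(r = 4 | data) = (0.034133) / (0.075733) = 0.4507.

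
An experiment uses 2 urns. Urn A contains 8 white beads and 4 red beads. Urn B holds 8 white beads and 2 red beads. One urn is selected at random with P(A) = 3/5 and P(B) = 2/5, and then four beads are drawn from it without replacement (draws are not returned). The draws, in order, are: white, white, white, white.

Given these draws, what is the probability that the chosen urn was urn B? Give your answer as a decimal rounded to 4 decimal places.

For each hypothesis, P(data | H) works out to: P(data | urn A) = (8/12)(7/11)(6/10)(5/9) = 14/99; P(data | urn B) = (8/10)(7/9)(6/8)(5/7) = 1/3.
The prior-weighted likelihoods are 3/5 · 14/99 = 14/165, 2/5 · 1/3 = 2/15; with total 12/55.
Hence P(urn B | data) = (2/15) / (12/55) = 11/18.

0.6111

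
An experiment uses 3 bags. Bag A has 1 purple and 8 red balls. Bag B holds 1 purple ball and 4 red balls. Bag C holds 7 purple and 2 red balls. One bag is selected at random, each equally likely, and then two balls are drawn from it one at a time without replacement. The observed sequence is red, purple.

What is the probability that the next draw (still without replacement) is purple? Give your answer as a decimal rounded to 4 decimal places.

Under each hypothesis, the probability of the observed sequence is: P(data | bag A) = (8/9)(1/8) = 1/9; P(data | bag B) = (4/5)(1/4) = 1/5; P(data | bag C) = (2/9)(7/8) = 7/36.
Weighting by the prior gives 1/3 · 1/9 = 1/27, 1/3 · 1/5 = 1/15, 1/3 · 7/36 = 7/108; summing to 91/540.
Normalising, the posterior is P(bag A | data) = 20/91, P(bag B | data) = 36/91, P(bag C | data) = 5/13.
The predictive probability is P(purple next | data) = (0)(20/91) + (0)(36/91) + (6/7)(5/13) = 30/91.

0.3297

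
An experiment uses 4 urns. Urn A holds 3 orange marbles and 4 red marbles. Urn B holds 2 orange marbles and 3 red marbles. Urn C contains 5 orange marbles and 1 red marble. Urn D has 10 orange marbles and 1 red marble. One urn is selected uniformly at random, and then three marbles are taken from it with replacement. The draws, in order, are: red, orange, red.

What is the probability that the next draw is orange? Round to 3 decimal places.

0.457

Compute the likelihood of the observed sequence for each case: P(data | urn A) = (4/7)(3/7)(4/7) = 0.13994; P(data | urn B) = (3/5)(2/5)(3/5) = 0.144; P(data | urn C) = (1/6)(5/6)(1/6) = 0.023148; P(data | urn D) = (1/11)(10/11)(1/11) = 0.0075131.
Multiplying each by its prior: 1/4 · 0.13994 = 0.034985, 1/4 · 0.144 = 0.036, 1/4 · 0.023148 = 0.005787, 1/4 · 0.0075131 = 0.0018783; with total 0.078651.
Dividing through by the total gives posterior P(urn A | data) = 0.44482, P(urn B | data) = 0.45772, P(urn C | data) = 0.073579, P(urn D | data) = 0.023881.
So P(orange next | data) = Σ P(orange next | H) P(H | data) = (3/7)(0.44482) + (2/5)(0.45772) + (5/6)(0.073579) + (10/11)(0.023881) = 0.45675.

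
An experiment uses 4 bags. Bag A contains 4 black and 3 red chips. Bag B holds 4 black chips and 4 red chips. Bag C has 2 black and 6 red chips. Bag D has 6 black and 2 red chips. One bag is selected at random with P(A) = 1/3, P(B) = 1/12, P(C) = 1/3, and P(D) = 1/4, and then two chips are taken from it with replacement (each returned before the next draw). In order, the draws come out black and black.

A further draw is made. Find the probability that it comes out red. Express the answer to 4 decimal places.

Under each hypothesis, the probability of the observed sequence is: P(data | bag A) = (4/7)(4/7) = 0.32653; P(data | bag B) = (4/8)(4/8) = 0.25; P(data | bag C) = (2/8)(2/8) = 0.0625; P(data | bag D) = (6/8)(6/8) = 0.5625.
Multiplying each by its prior: 1/3 · 0.32653 = 0.10884, 1/12 · 0.25 = 0.020833, 1/3 · 0.0625 = 0.020833, 1/4 · 0.5625 = 0.14062; these sum to 0.29114.
Dividing through by the total gives posterior P(bag A | data) = 0.37386, P(bag B | data) = 0.071559, P(bag C | data) = 0.071559, P(bag D | data) = 0.48302.
So P(red next | data) = Σ P(red next | H) P(H | data) = (3/7)(0.37386) + (1/2)(0.071559) + (3/4)(0.071559) + (1/4)(0.48302) = 0.37043.

0.3704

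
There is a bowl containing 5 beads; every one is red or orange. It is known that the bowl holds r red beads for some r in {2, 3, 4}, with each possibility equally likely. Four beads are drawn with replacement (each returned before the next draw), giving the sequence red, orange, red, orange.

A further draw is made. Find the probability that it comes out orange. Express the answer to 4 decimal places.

For each hypothesis, P(data | H) works out to: P(data | r = 2) = (2/5)(3/5)(2/5)(3/5) = 0.0576; P(data | r = 3) = (3/5)(2/5)(3/5)(2/5) = 0.0576; P(data | r = 4) = (4/5)(1/5)(4/5)(1/5) = 0.0256.
Multiplying each by its prior: 1/3 · 0.0576 = 0.0192, 1/3 · 0.0576 = 0.0192, 1/3 · 0.0256 = 0.0085333; with total 0.046933.
The posterior is then P(r = 2 | data) = 0.40909, P(r = 3 | data) = 0.40909, P(r = 4 | data) = 0.18182.
Averaging over the posterior, P(orange next | data) = (3/5)(0.40909) + (2/5)(0.40909) + (1/5)(0.18182) = 0.44545.

0.4455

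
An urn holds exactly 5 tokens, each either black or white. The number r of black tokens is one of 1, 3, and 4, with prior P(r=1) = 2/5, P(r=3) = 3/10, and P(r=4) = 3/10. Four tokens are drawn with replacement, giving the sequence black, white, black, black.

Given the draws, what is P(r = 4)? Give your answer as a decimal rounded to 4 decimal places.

For each hypothesis, P(data | H) works out to: P(data | r = 1) = (1/5)(4/5)(1/5)(1/5) = 0.0064; P(data | r = 3) = (3/5)(2/5)(3/5)(3/5) = 0.0864; P(data | r = 4) = (4/5)(1/5)(4/5)(4/5) = 0.1024.
Weighting by the prior gives 2/5 · 0.0064 = 0.00256, 3/10 · 0.0864 = 0.02592, 3/10 · 0.1024 = 0.03072; with total 0.0592.
So P(r = 4 | data) = (0.03072) / (0.0592) = 0.51892.

0.5189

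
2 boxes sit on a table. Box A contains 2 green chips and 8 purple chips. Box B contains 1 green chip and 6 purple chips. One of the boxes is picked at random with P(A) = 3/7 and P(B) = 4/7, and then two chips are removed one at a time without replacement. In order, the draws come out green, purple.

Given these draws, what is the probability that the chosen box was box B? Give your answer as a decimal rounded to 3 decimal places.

Compute the likelihood of the observed sequence for each case: P(data | box A) = (2/10)(8/9) = 8/45; P(data | box B) = (1/7)(6/6) = 1/7.
The prior-weighted likelihoods are 3/7 · 8/45 = 8/105, 4/7 · 1/7 = 4/49; with total 116/735.
Therefore the posterior P(box B | data) = (4/49) / (116/735) = 15/29.

0.517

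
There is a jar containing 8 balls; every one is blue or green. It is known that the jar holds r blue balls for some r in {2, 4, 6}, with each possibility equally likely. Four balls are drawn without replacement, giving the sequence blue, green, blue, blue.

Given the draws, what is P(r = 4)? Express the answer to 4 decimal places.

0.2857

Under each hypothesis, the probability of the observed sequence is: P(data | r = 2) = (2/8)(6/7)(1/6)(0/5) = 0; P(data | r = 4) = (4/8)(4/7)(3/6)(2/5) = 2/35; P(data | r = 6) = (6/8)(2/7)(5/6)(4/5) = 1/7.
The prior-weighted likelihoods are 1/3 · 0 = 0, 1/3 · 2/35 = 2/105, 1/3 · 1/7 = 1/21; summing to 1/15.
Therefore the posterior P(r = 4 | data) = (2/105) / (1/15) = 2/7.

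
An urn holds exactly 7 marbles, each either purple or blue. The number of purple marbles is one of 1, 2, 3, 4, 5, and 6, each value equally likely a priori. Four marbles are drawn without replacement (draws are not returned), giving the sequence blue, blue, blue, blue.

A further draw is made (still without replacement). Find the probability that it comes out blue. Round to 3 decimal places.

Compute the likelihood of the observed sequence for each case: P(data | r = 1) = (6/7)(5/6)(4/5)(3/4) = 3/7; P(data | r = 2) = (5/7)(4/6)(3/5)(2/4) = 1/7; P(data | r = 3) = (4/7)(3/6)(2/5)(1/4) = 1/35; P(data | r = 4) = (3/7)(2/6)(1/5)(0/4) = 0; P(data | r = 5) = (2/7)(1/6)(0/5) = 0; P(data | r = 6) = (1/7)(0/6) = 0.
Weighting by the prior gives 1/6 · 3/7 = 1/14, 1/6 · 1/7 = 1/42, 1/6 · 1/35 = 1/210, 1/6 · 0 = 0, 1/6 · 0 = 0, 1/6 · 0 = 0; these sum to 1/10.
Dividing through by the total gives posterior P(r = 1 | data) = 5/7, P(r = 2 | data) = 5/21, P(r = 3 | data) = 1/21, P(r = 4 | data) = 0, P(r = 5 | data) = 0, P(r = 6 | data) = 0.
Averaging over the posterior, P(blue next | data) = (2/3)(5/7) + (1/3)(5/21) + (0)(1/21) = 5/9.

0.556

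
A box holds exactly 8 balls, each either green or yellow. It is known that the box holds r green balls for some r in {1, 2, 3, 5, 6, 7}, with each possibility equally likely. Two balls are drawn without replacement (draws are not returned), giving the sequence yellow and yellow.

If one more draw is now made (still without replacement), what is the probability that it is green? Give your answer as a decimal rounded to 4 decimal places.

Compute the likelihood of the observed sequence for each case: P(data | r = 1) = (7/8)(6/7) = 3/4; P(data | r = 2) = (6/8)(5/7) = 15/28; P(data | r = 3) = (5/8)(4/7) = 5/14; P(data | r = 5) = (3/8)(2/7) = 3/28; P(data | r = 6) = (2/8)(1/7) = 1/28; P(data | r = 7) = (1/8)(0/7) = 0.
Multiplying each by its prior: 1/6 · 3/4 = 1/8, 1/6 · 15/28 = 5/56, 1/6 · 5/14 = 5/84, 1/6 · 3/28 = 1/56, 1/6 · 1/28 = 1/168, 1/6 · 0 = 0; summing to 25/84.
Dividing through by the total gives posterior P(r = 1 | data) = 21/50, P(r = 2 | data) = 3/10, P(r = 3 | data) = 1/5, P(r = 5 | data) = 3/50, P(r = 6 | data) = 1/50, P(r = 7 | data) = 0.
So P(green next | data) = Σ P(green next | H) P(H | data) = (1/6)(21/50) + (1/3)(3/10) + (1/2)(1/5) + (5/6)(3/50) + (1)(1/50) = 17/50.

0.3400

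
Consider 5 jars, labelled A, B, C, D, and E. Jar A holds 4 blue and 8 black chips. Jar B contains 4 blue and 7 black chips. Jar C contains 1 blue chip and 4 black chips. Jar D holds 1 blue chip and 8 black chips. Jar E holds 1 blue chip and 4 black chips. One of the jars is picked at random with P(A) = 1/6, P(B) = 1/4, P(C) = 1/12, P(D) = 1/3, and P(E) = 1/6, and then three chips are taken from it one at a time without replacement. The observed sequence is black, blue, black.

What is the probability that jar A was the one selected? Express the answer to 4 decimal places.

0.1793

For each hypothesis, P(data | H) works out to: P(data | jar A) = (8/12)(4/11)(7/10) = 0.1697; P(data | jar B) = (7/11)(4/10)(6/9) = 0.1697; P(data | jar C) = (4/5)(1/4)(3/3) = 0.2; P(data | jar D) = (8/9)(1/8)(7/7) = 0.11111; P(data | jar E) = (4/5)(1/4)(3/3) = 0.2.
The prior-weighted likelihoods are 1/6 · 0.1697 = 0.028283, 1/4 · 0.1697 = 0.042424, 1/12 · 0.2 = 0.016667, 1/3 · 0.11111 = 0.037037, 1/6 · 0.2 = 0.033333; summing to 0.15774.
Hence P(jar A | data) = (0.028283) / (0.15774) = 0.1793.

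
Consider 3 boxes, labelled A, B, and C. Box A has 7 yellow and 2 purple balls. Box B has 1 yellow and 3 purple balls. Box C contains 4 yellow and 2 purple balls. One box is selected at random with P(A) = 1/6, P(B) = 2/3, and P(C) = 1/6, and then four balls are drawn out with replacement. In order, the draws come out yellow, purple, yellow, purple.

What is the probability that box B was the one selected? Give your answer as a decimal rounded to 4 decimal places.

For each hypothesis, P(data | H) works out to: P(data | box A) = (7/9)(2/9)(7/9)(2/9) = 0.029873; P(data | box B) = (1/4)(3/4)(1/4)(3/4) = 0.035156; P(data | box C) = (4/6)(2/6)(4/6)(2/6) = 0.049383.
The prior-weighted likelihoods are 1/6 · 0.029873 = 0.0049789, 2/3 · 0.035156 = 0.023438, 1/6 · 0.049383 = 0.0082305; summing to 0.036647.
By Bayes' rule, P(box B | data) = (0.023438) / (0.036647) = 0.63955.

0.6395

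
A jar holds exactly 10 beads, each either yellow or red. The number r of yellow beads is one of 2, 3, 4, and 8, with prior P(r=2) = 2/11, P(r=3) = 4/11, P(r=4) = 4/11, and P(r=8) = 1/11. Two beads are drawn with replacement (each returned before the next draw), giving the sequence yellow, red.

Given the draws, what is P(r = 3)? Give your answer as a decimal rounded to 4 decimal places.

0.3684

Under each hypothesis, the probability of the observed sequence is: P(data | r = 2) = (2/10)(8/10) = 4/25; P(data | r = 3) = (3/10)(7/10) = 21/100; P(data | r = 4) = (4/10)(6/10) = 6/25; P(data | r = 8) = (8/10)(2/10) = 4/25.
Weighting by the prior gives 2/11 · 4/25 = 8/275, 4/11 · 21/100 = 21/275, 4/11 · 6/25 = 24/275, 1/11 · 4/25 = 4/275; these sum to 57/275.
Therefore the posterior P(r = 3 | data) = (21/275) / (57/275) = 7/19.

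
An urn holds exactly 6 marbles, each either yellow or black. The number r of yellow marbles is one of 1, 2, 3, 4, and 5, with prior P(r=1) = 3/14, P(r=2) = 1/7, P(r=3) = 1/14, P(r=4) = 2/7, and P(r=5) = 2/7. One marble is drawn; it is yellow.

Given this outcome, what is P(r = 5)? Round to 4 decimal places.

0.4348

The likelihood of this draw under each hypothesis: P(data | r = 1) = (1/6) = 1/6; P(data | r = 2) = (2/6) = 1/3; P(data | r = 3) = (3/6) = 1/2; P(data | r = 4) = (4/6) = 2/3; P(data | r = 5) = (5/6) = 5/6.
Weighting by the prior gives 3/14 · 1/6 = 1/28, 1/7 · 1/3 = 1/21, 1/14 · 1/2 = 1/28, 2/7 · 2/3 = 4/21, 2/7 · 5/6 = 5/21; with total 23/42.
By Bayes' rule, P(r = 5 | data) = (5/21) / (23/42) = 10/23.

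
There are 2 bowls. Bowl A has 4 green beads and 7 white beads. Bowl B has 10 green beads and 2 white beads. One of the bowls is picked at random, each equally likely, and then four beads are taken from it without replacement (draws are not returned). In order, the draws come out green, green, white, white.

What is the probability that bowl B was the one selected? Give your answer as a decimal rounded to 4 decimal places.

For each hypothesis, P(data | H) works out to: P(data | bowl A) = (4/11)(3/10)(7/9)(6/8) = 7/110; P(data | bowl B) = (10/12)(9/11)(2/10)(1/9) = 1/66.
Weighting by the prior gives 1/2 · 7/110 = 7/220, 1/2 · 1/66 = 1/132; with total 13/330.
Hence P(bowl B | data) = (1/132) / (13/330) = 5/26.

0.1923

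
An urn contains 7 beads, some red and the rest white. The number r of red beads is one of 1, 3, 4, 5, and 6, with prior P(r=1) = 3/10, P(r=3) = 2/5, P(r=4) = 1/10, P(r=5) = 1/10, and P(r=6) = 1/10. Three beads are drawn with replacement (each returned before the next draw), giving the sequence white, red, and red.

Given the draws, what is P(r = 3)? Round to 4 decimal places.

0.4865

For each hypothesis, P(data | H) works out to: P(data | r = 1) = (6/7)(1/7)(1/7) = 0.017493; P(data | r = 3) = (4/7)(3/7)(3/7) = 0.10496; P(data | r = 4) = (3/7)(4/7)(4/7) = 0.13994; P(data | r = 5) = (2/7)(5/7)(5/7) = 0.14577; P(data | r = 6) = (1/7)(6/7)(6/7) = 0.10496.
The prior-weighted likelihoods are 3/10 · 0.017493 = 0.0052478, 2/5 · 0.10496 = 0.041983, 1/10 · 0.13994 = 0.013994, 1/10 · 0.14577 = 0.014577, 1/10 · 0.10496 = 0.010496; with total 0.086297.
Hence P(r = 3 | data) = (0.041983) / (0.086297) = 0.48649.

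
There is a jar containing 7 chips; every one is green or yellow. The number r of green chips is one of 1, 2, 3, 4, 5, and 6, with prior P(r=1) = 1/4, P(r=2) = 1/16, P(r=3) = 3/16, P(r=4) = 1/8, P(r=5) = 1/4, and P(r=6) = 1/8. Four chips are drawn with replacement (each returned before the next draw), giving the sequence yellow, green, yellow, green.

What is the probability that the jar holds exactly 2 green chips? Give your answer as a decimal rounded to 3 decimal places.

0.070

Under each hypothesis, the probability of the observed sequence is: P(data | r = 1) = (6/7)(1/7)(6/7)(1/7) = 0.014994; P(data | r = 2) = (5/7)(2/7)(5/7)(2/7) = 0.041649; P(data | r = 3) = (4/7)(3/7)(4/7)(3/7) = 0.059975; P(data | r = 4) = (3/7)(4/7)(3/7)(4/7) = 0.059975; P(data | r = 5) = (2/7)(5/7)(2/7)(5/7) = 0.041649; P(data | r = 6) = (1/7)(6/7)(1/7)(6/7) = 0.014994.
The prior-weighted likelihoods are 1/4 · 0.014994 = 0.0037484, 1/16 · 0.041649 = 0.0026031, 3/16 · 0.059975 = 0.011245, 1/8 · 0.059975 = 0.0074969, 1/4 · 0.041649 = 0.010412, 1/8 · 0.014994 = 0.0018742; summing to 0.03738.
By Bayes' rule, P(r = 2 | data) = (0.0026031) / (0.03738) = 0.069638.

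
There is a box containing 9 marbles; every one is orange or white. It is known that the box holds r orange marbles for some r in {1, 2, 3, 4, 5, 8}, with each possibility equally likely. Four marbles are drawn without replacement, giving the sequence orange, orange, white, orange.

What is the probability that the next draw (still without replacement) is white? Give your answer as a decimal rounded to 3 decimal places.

Under each hypothesis, the probability of the observed sequence is: P(data | r = 1) = (1/9)(0/8) = 0; P(data | r = 2) = (2/9)(1/8)(7/7)(0/6) = 0; P(data | r = 3) = (3/9)(2/8)(6/7)(1/6) = 0.011905; P(data | r = 4) = (4/9)(3/8)(5/7)(2/6) = 0.039683; P(data | r = 5) = (5/9)(4/8)(4/7)(3/6) = 0.079365; P(data | r = 8) = (8/9)(7/8)(1/7)(6/6) = 0.11111.
Multiplying each by its prior: 1/6 · 0 = 0, 1/6 · 0 = 0, 1/6 · 0.011905 = 0.0019841, 1/6 · 0.039683 = 0.0066138, 1/6 · 0.079365 = 0.013228, 1/6 · 0.11111 = 0.018519; these sum to 0.040344.
Normalising, the posterior is P(r = 1 | data) = 0, P(r = 2 | data) = 0, P(r = 3 | data) = 0.04918, P(r = 4 | data) = 0.16393, P(r = 5 | data) = 0.32787, P(r = 8 | data) = 0.45902.
The predictive probability is P(white next | data) = (1)(0.04918) + (4/5)(0.16393) + (3/5)(0.32787) + (0)(0.45902) = 0.37705.

0.377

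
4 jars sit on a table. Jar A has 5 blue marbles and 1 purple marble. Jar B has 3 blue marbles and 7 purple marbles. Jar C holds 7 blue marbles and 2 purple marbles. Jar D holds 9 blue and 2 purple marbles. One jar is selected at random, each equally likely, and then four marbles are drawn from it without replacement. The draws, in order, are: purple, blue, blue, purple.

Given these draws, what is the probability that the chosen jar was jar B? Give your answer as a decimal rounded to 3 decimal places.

0.521

Compute the likelihood of the observed sequence for each case: P(data | jar A) = (1/6)(5/5)(4/4)(0/3) = 0; P(data | jar B) = (7/10)(3/9)(2/8)(6/7) = 1/20; P(data | jar C) = (2/9)(7/8)(6/7)(1/6) = 1/36; P(data | jar D) = (2/11)(9/10)(8/9)(1/8) = 1/55.
Weighting by the prior gives 1/4 · 0 = 0, 1/4 · 1/20 = 1/80, 1/4 · 1/36 = 1/144, 1/4 · 1/55 = 1/220; with total 19/792.
Hence P(jar B | data) = (1/80) / (19/792) = 99/190.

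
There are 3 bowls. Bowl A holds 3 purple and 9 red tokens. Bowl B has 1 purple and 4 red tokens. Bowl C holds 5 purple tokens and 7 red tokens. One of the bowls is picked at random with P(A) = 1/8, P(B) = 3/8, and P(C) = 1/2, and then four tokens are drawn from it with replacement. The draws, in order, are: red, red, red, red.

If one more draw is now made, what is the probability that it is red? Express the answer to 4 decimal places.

0.7422

Compute the likelihood of the observed sequence for each case: P(data | bowl A) = (9/12)(9/12)(9/12)(9/12) = 0.31641; P(data | bowl B) = (4/5)(4/5)(4/5)(4/5) = 0.4096; P(data | bowl C) = (7/12)(7/12)(7/12)(7/12) = 0.11579.
Weighting by the prior gives 1/8 · 0.31641 = 0.039551, 3/8 · 0.4096 = 0.1536, 1/2 · 0.11579 = 0.057894; these sum to 0.25105.
Dividing through by the total gives posterior P(bowl A | data) = 0.15754, P(bowl B | data) = 0.61184, P(bowl C | data) = 0.23061.
So P(red next | data) = Σ P(red next | H) P(H | data) = (3/4)(0.15754) + (4/5)(0.61184) + (7/12)(0.23061) = 0.74216.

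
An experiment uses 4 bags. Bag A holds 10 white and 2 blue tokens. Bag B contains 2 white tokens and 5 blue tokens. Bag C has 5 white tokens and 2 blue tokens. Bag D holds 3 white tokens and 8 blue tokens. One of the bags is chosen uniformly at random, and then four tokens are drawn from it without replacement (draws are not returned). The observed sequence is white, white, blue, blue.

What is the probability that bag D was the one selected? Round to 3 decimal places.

The likelihood of the observed sequence under each hypothesis: P(data | bag A) = (10/12)(9/11)(2/10)(1/9) = 0.015152; P(data | bag B) = (2/7)(1/6)(5/5)(4/4) = 0.047619; P(data | bag C) = (5/7)(4/6)(2/5)(1/4) = 0.047619; P(data | bag D) = (3/11)(2/10)(8/9)(7/8) = 0.042424.
Weighting by the prior gives 1/4 · 0.015152 = 0.0037879, 1/4 · 0.047619 = 0.011905, 1/4 · 0.047619 = 0.011905, 1/4 · 0.042424 = 0.010606; these sum to 0.038203.
By Bayes' rule, P(bag D | data) = (0.010606) / (0.038203) = 0.27762.

0.278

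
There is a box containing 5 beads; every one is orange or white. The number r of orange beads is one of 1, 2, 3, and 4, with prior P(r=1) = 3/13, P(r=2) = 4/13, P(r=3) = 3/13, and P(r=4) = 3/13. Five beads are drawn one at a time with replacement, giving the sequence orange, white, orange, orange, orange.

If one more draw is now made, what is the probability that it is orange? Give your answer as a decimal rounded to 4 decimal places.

The likelihood of the observed sequence under each hypothesis: P(data | r = 1) = (1/5)(4/5)(1/5)(1/5)(1/5) = 0.00128; P(data | r = 2) = (2/5)(3/5)(2/5)(2/5)(2/5) = 0.01536; P(data | r = 3) = (3/5)(2/5)(3/5)(3/5)(3/5) = 0.05184; P(data | r = 4) = (4/5)(1/5)(4/5)(4/5)(4/5) = 0.08192.
The prior-weighted likelihoods are 3/13 · 0.00128 = 0.00029538, 4/13 · 0.01536 = 0.0047262, 3/13 · 0.05184 = 0.011963, 3/13 · 0.08192 = 0.018905; summing to 0.035889.
Normalising, the posterior is P(r = 1 | data) = 0.0082305, P(r = 2 | data) = 0.13169, P(r = 3 | data) = 0.33333, P(r = 4 | data) = 0.52675.
So P(orange next | data) = Σ P(orange next | H) P(H | data) = (1/5)(0.0082305) + (2/5)(0.13169) + (3/5)(0.33333) + (4/5)(0.52675) = 0.67572.

0.6757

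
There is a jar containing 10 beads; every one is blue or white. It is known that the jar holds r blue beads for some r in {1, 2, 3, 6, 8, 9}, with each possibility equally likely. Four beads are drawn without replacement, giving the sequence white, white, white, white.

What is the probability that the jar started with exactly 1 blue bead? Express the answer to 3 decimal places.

Under each hypothesis, the probability of the observed sequence is: P(data | r = 1) = (9/10)(8/9)(7/8)(6/7) = 0.6; P(data | r = 2) = (8/10)(7/9)(6/8)(5/7) = 0.33333; P(data | r = 3) = (7/10)(6/9)(5/8)(4/7) = 0.16667; P(data | r = 6) = (4/10)(3/9)(2/8)(1/7) = 0.0047619; P(data | r = 8) = (2/10)(1/9)(0/8) = 0; P(data | r = 9) = (1/10)(0/9) = 0.
Weighting by the prior gives 1/6 · 0.6 = 0.1, 1/6 · 0.33333 = 0.055556, 1/6 · 0.16667 = 0.027778, 1/6 · 0.0047619 = 0.00079365, 1/6 · 0 = 0, 1/6 · 0 = 0; with total 0.18413.
By Bayes' rule, P(r = 1 | data) = (0.1) / (0.18413) = 0.5431.

0.543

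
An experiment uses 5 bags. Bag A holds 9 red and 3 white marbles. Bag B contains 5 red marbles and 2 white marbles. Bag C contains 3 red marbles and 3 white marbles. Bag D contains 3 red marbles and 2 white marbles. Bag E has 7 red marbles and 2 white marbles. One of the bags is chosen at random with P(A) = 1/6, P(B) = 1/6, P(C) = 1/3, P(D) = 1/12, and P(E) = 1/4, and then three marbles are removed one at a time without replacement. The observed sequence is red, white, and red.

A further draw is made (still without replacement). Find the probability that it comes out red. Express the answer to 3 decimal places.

0.626

Under each hypothesis, the probability of the observed sequence is: P(data | bag A) = (9/12)(3/11)(8/10) = 0.16364; P(data | bag B) = (5/7)(2/6)(4/5) = 0.19048; P(data | bag C) = (3/6)(3/5)(2/4) = 0.15; P(data | bag D) = (3/5)(2/4)(2/3) = 0.2; P(data | bag E) = (7/9)(2/8)(6/7) = 0.16667.
Multiplying each by its prior: 1/6 · 0.16364 = 0.027273, 1/6 · 0.19048 = 0.031746, 1/3 · 0.15 = 0.05, 1/12 · 0.2 = 0.016667, 1/4 · 0.16667 = 0.041667; summing to 0.16735.
Dividing through by the total gives posterior P(bag A | data) = 0.16297, P(bag B | data) = 0.1897, P(bag C | data) = 0.29877, P(bag D | data) = 0.09959, P(bag E | data) = 0.24898.
The predictive probability is P(red next | data) = (7/9)(0.16297) + (3/4)(0.1897) + (1/3)(0.29877) + (1/2)(0.09959) + (5/6)(0.24898) = 0.62589.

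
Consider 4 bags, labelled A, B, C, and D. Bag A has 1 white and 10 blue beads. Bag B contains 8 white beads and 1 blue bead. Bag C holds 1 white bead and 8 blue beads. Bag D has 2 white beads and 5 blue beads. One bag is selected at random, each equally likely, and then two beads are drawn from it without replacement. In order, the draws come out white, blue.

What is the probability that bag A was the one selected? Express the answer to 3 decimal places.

The likelihood of the observed sequence under each hypothesis: P(data | bag A) = (1/11)(10/10) = 0.090909; P(data | bag B) = (8/9)(1/8) = 0.11111; P(data | bag C) = (1/9)(8/8) = 0.11111; P(data | bag D) = (2/7)(5/6) = 0.2381.
The prior-weighted likelihoods are 1/4 · 0.090909 = 0.022727, 1/4 · 0.11111 = 0.027778, 1/4 · 0.11111 = 0.027778, 1/4 · 0.2381 = 0.059524; summing to 0.13781.
Hence P(bag A | data) = (0.022727) / (0.13781) = 0.16492.

0.165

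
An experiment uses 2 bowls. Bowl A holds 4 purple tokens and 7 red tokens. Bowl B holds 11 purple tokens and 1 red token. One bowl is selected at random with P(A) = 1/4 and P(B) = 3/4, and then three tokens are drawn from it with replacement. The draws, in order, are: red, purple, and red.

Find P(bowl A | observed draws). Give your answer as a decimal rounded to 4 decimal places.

0.8852

For each hypothesis, P(data | H) works out to: P(data | bowl A) = (7/11)(4/11)(7/11) = 0.14726; P(data | bowl B) = (1/12)(11/12)(1/12) = 0.0063657.
The prior-weighted likelihoods are 1/4 · 0.14726 = 0.036814, 3/4 · 0.0063657 = 0.0047743; summing to 0.041589.
So P(bowl A | data) = (0.036814) / (0.041589) = 0.8852.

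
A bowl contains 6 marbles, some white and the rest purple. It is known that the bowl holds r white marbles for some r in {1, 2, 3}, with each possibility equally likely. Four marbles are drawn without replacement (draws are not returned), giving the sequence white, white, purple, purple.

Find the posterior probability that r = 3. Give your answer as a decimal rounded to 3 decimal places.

Compute the likelihood of the observed sequence for each case: P(data | r = 1) = (1/6)(0/5) = 0; P(data | r = 2) = (2/6)(1/5)(4/4)(3/3) = 1/15; P(data | r = 3) = (3/6)(2/5)(3/4)(2/3) = 1/10.
Weighting by the prior gives 1/3 · 0 = 0, 1/3 · 1/15 = 1/45, 1/3 · 1/10 = 1/30; these sum to 1/18.
By Bayes' rule, P(r = 3 | data) = (1/30) / (1/18) = 3/5.

0.600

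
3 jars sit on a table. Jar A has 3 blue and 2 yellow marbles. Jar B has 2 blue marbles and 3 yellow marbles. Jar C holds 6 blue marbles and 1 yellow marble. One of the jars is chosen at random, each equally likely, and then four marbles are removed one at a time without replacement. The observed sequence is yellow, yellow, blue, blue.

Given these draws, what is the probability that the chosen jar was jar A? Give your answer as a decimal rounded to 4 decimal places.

Compute the likelihood of the observed sequence for each case: P(data | jar A) = (2/5)(1/4)(3/3)(2/2) = 1/10; P(data | jar B) = (3/5)(2/4)(2/3)(1/2) = 1/10; P(data | jar C) = (1/7)(0/6) = 0.
Multiplying each by its prior: 1/3 · 1/10 = 1/30, 1/3 · 1/10 = 1/30, 1/3 · 0 = 0; these sum to 1/15.
So P(jar A | data) = (1/30) / (1/15) = 1/2.

0.5000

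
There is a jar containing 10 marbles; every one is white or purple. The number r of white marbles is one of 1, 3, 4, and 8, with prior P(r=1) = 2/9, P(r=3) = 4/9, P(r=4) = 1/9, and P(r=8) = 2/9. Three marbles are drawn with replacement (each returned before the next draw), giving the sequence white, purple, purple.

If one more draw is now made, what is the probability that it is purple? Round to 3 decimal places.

0.685

For each hypothesis, P(data | H) works out to: P(data | r = 1) = (1/10)(9/10)(9/10) = 0.081; P(data | r = 3) = (3/10)(7/10)(7/10) = 0.147; P(data | r = 4) = (4/10)(6/10)(6/10) = 0.144; P(data | r = 8) = (8/10)(2/10)(2/10) = 0.032.
Multiplying each by its prior: 2/9 · 0.081 = 0.018, 4/9 · 0.147 = 0.065333, 1/9 · 0.144 = 0.016, 2/9 · 0.032 = 0.0071111; with total 0.10644.
Dividing through by the total gives posterior P(r = 1 | data) = 0.1691, P(r = 3 | data) = 0.61378, P(r = 4 | data) = 0.15031, P(r = 8 | data) = 0.066806.
Averaging over the posterior, P(purple next | data) = (9/10)(0.1691) + (7/10)(0.61378) + (3/5)(0.15031) + (1/5)(0.066806) = 0.68539.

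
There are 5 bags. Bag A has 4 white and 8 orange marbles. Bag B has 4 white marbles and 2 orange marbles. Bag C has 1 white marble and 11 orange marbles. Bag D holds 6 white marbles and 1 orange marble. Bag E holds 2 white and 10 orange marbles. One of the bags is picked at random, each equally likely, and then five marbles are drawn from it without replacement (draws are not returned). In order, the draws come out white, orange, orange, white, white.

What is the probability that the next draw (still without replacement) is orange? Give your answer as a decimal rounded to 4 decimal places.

0.1500

Under each hypothesis, the probability of the observed sequence is: P(data | bag A) = (4/12)(8/11)(7/10)(3/9)(2/8) = 0.014141; P(data | bag B) = (4/6)(2/5)(1/4)(3/3)(2/2) = 0.066667; P(data | bag C) = (1/12)(11/11)(10/10)(0/9) = 0; P(data | bag D) = (6/7)(1/6)(0/5) = 0; P(data | bag E) = (2/12)(10/11)(9/10)(1/9)(0/8) = 0.
Weighting by the prior gives 1/5 · 0.014141 = 0.0028283, 1/5 · 0.066667 = 0.013333, 1/5 · 0 = 0, 1/5 · 0 = 0, 1/5 · 0 = 0; summing to 0.016162.
Normalising, the posterior is P(bag A | data) = 0.175, P(bag B | data) = 0.825, P(bag C | data) = 0, P(bag D | data) = 0, P(bag E | data) = 0.
Averaging over the posterior, P(orange next | data) = (6/7)(0.175) + (0)(0.825) = 0.15.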